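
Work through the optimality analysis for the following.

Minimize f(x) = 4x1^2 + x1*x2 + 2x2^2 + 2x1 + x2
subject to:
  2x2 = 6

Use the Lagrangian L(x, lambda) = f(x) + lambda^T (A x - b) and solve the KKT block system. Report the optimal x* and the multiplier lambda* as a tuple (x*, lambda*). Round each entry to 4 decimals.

Form the Lagrangian:
  L(x, lambda) = (1/2) x^T Q x + c^T x + lambda^T (A x - b)
Stationarity (grad_x L = 0): Q x + c + A^T lambda = 0.
Primal feasibility: A x = b.

This gives the KKT block system:
  [ Q   A^T ] [ x     ]   [-c ]
  [ A    0  ] [ lambda ] = [ b ]

Solving the linear system:
  x*      = (-0.625, 3)
  lambda* = (-6.1875)
  f(x*)   = 19.4375

x* = (-0.625, 3), lambda* = (-6.1875)


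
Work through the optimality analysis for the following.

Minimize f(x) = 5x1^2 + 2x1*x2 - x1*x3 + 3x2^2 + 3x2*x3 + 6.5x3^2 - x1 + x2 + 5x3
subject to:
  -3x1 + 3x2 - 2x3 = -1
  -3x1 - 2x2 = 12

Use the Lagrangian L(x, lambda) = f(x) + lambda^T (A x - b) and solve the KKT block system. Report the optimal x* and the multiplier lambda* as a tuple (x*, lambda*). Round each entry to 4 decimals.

Form the Lagrangian:
  L(x, lambda) = (1/2) x^T Q x + c^T x + lambda^T (A x - b)
Stationarity (grad_x L = 0): Q x + c + A^T lambda = 0.
Primal feasibility: A x = b.

This gives the KKT block system:
  [ Q   A^T ] [ x     ]   [-c ]
  [ A    0  ] [ lambda ] = [ b ]

Solving the linear system:
  x*      = (-2.2743, -2.5886, 0.0285)
  lambda* = (-0.0608, -9.5886)
  f(x*)   = 57.4153

x* = (-2.2743, -2.5886, 0.0285), lambda* = (-0.0608, -9.5886)


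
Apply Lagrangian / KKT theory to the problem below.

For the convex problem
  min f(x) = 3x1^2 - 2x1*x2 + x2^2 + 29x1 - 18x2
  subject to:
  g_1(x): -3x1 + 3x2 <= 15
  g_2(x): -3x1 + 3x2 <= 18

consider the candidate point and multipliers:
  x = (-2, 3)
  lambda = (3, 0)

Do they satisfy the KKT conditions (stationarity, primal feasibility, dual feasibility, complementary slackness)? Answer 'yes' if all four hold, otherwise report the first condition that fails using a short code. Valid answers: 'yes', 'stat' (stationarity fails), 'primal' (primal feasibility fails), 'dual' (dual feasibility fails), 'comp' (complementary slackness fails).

Gradient of f: grad f(x) = Q x + c = (11, -8)
Constraint values g_i(x) = a_i^T x - b_i:
  g_1((-2, 3)) = 0
  g_2((-2, 3)) = -3
Stationarity residual: grad f(x) + sum_i lambda_i a_i = (2, 1)
  -> stationarity FAILS
Primal feasibility (all g_i <= 0): OK
Dual feasibility (all lambda_i >= 0): OK
Complementary slackness (lambda_i * g_i(x) = 0 for all i): OK

Verdict: the first failing condition is stationarity -> stat.

stat


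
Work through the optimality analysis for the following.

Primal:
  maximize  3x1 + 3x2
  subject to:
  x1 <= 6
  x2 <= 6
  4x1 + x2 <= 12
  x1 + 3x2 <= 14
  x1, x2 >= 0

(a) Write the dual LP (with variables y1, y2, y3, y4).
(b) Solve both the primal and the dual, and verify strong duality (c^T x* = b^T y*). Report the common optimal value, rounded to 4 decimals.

The standard primal-dual pair for 'max c^T x s.t. A x <= b, x >= 0' is:
  Dual:  min b^T y  s.t.  A^T y >= c,  y >= 0.

So the dual LP is:
  minimize  6y1 + 6y2 + 12y3 + 14y4
  subject to:
    y1 + 4y3 + y4 >= 3
    y2 + y3 + 3y4 >= 3
    y1, y2, y3, y4 >= 0

Solving the primal: x* = (2, 4).
  primal value c^T x* = 18.
Solving the dual: y* = (0, 0, 0.5455, 0.8182).
  dual value b^T y* = 18.
Strong duality: c^T x* = b^T y*. Confirmed.

18


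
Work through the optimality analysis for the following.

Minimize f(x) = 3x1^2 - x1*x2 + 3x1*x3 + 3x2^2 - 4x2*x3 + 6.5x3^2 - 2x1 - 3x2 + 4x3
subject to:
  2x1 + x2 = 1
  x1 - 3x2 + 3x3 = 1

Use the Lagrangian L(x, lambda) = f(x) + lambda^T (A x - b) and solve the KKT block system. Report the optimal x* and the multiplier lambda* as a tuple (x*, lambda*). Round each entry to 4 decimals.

Form the Lagrangian:
  L(x, lambda) = (1/2) x^T Q x + c^T x + lambda^T (A x - b)
Stationarity (grad_x L = 0): Q x + c + A^T lambda = 0.
Primal feasibility: A x = b.

This gives the KKT block system:
  [ Q   A^T ] [ x     ]   [-c ]
  [ A    0  ] [ lambda ] = [ b ]

Solving the linear system:
  x*      = (0.6507, -0.3015, -0.185)
  lambda* = (-0.0333, -1.5842)
  f(x*)   = 0.2401

x* = (0.6507, -0.3015, -0.185), lambda* = (-0.0333, -1.5842)


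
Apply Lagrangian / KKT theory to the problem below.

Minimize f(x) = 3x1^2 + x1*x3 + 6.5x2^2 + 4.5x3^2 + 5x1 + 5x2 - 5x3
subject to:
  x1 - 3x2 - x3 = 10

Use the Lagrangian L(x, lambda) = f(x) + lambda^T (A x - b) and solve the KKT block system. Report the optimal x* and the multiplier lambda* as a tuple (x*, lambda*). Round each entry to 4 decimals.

Form the Lagrangian:
  L(x, lambda) = (1/2) x^T Q x + c^T x + lambda^T (A x - b)
Stationarity (grad_x L = 0): Q x + c + A^T lambda = 0.
Primal feasibility: A x = b.

This gives the KKT block system:
  [ Q   A^T ] [ x     ]   [-c ]
  [ A    0  ] [ lambda ] = [ b ]

Solving the linear system:
  x*      = (1.0029, -2.765, -0.702)
  lambda* = (-10.3152)
  f(x*)   = 48.9255

x* = (1.0029, -2.765, -0.702), lambda* = (-10.3152)


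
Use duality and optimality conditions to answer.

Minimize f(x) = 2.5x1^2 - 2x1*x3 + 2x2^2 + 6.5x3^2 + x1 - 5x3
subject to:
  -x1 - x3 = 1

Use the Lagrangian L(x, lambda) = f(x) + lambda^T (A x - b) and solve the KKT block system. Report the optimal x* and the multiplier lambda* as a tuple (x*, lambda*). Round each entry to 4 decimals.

Form the Lagrangian:
  L(x, lambda) = (1/2) x^T Q x + c^T x + lambda^T (A x - b)
Stationarity (grad_x L = 0): Q x + c + A^T lambda = 0.
Primal feasibility: A x = b.

This gives the KKT block system:
  [ Q   A^T ] [ x     ]   [-c ]
  [ A    0  ] [ lambda ] = [ b ]

Solving the linear system:
  x*      = (-0.9545, 0, -0.0455)
  lambda* = (-3.6818)
  f(x*)   = 1.4773

x* = (-0.9545, 0, -0.0455), lambda* = (-3.6818)


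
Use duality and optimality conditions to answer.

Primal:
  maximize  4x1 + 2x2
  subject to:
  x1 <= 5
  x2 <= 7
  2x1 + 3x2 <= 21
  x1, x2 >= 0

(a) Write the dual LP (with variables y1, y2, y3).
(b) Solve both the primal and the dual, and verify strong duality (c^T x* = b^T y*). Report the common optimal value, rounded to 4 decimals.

The standard primal-dual pair for 'max c^T x s.t. A x <= b, x >= 0' is:
  Dual:  min b^T y  s.t.  A^T y >= c,  y >= 0.

So the dual LP is:
  minimize  5y1 + 7y2 + 21y3
  subject to:
    y1 + 2y3 >= 4
    y2 + 3y3 >= 2
    y1, y2, y3 >= 0

Solving the primal: x* = (5, 3.6667).
  primal value c^T x* = 27.3333.
Solving the dual: y* = (2.6667, 0, 0.6667).
  dual value b^T y* = 27.3333.
Strong duality: c^T x* = b^T y*. Confirmed.

27.3333


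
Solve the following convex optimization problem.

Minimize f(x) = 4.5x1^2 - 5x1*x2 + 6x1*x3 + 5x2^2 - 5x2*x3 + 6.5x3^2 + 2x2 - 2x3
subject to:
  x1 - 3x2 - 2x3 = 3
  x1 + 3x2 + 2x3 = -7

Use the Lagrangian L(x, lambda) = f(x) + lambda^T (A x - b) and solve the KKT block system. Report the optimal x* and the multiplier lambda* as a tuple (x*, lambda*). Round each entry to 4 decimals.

Form the Lagrangian:
  L(x, lambda) = (1/2) x^T Q x + c^T x + lambda^T (A x - b)
Stationarity (grad_x L = 0): Q x + c + A^T lambda = 0.
Primal feasibility: A x = b.

This gives the KKT block system:
  [ Q   A^T ] [ x     ]   [-c ]
  [ A    0  ] [ lambda ] = [ b ]

Solving the linear system:
  x*      = (-2, -1.7373, 0.106)
  lambda* = (3.3548, 5.3226)
  f(x*)   = 11.7535

x* = (-2, -1.7373, 0.106), lambda* = (3.3548, 5.3226)


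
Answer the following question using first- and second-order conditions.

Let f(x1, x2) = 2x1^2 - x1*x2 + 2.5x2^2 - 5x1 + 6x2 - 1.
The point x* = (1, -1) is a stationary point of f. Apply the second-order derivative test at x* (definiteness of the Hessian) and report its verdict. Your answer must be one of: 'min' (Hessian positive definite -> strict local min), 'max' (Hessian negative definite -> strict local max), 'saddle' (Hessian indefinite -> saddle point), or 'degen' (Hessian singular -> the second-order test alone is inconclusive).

Compute the Hessian H = grad^2 f:
  H = [[4, -1], [-1, 5]]
Verify stationarity: grad f(x*) = H x* + g = (0, 0).
Eigenvalues of H: 3.382, 5.618.
Both eigenvalues > 0, so H is positive definite -> x* is a strict local min.

min


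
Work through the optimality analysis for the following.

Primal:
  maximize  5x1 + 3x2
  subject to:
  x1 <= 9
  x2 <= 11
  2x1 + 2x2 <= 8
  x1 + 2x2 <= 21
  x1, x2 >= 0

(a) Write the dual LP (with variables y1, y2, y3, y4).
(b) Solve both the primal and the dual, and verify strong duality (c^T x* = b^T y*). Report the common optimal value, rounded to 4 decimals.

The standard primal-dual pair for 'max c^T x s.t. A x <= b, x >= 0' is:
  Dual:  min b^T y  s.t.  A^T y >= c,  y >= 0.

So the dual LP is:
  minimize  9y1 + 11y2 + 8y3 + 21y4
  subject to:
    y1 + 2y3 + y4 >= 5
    y2 + 2y3 + 2y4 >= 3
    y1, y2, y3, y4 >= 0

Solving the primal: x* = (4, 0).
  primal value c^T x* = 20.
Solving the dual: y* = (0, 0, 2.5, 0).
  dual value b^T y* = 20.
Strong duality: c^T x* = b^T y*. Confirmed.

20


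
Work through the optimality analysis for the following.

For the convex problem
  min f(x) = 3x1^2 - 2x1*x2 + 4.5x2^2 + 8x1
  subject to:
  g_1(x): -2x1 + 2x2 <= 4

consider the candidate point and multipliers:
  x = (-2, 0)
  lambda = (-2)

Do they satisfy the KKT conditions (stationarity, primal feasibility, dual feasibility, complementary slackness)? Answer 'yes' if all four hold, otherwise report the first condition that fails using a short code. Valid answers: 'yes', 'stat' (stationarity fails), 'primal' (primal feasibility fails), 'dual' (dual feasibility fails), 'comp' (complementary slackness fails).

Gradient of f: grad f(x) = Q x + c = (-4, 4)
Constraint values g_i(x) = a_i^T x - b_i:
  g_1((-2, 0)) = 0
Stationarity residual: grad f(x) + sum_i lambda_i a_i = (0, 0)
  -> stationarity OK
Primal feasibility (all g_i <= 0): OK
Dual feasibility (all lambda_i >= 0): FAILS
Complementary slackness (lambda_i * g_i(x) = 0 for all i): OK

Verdict: the first failing condition is dual_feasibility -> dual.

dual


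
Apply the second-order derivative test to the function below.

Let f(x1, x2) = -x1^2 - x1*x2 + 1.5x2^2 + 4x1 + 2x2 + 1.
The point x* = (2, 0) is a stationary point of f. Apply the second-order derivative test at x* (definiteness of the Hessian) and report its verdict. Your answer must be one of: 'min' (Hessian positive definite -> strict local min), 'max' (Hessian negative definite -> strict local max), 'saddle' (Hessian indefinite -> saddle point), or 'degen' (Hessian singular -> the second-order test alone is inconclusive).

Compute the Hessian H = grad^2 f:
  H = [[-2, -1], [-1, 3]]
Verify stationarity: grad f(x*) = H x* + g = (0, 0).
Eigenvalues of H: -2.1926, 3.1926.
Eigenvalues have mixed signs, so H is indefinite -> x* is a saddle point.

saddle


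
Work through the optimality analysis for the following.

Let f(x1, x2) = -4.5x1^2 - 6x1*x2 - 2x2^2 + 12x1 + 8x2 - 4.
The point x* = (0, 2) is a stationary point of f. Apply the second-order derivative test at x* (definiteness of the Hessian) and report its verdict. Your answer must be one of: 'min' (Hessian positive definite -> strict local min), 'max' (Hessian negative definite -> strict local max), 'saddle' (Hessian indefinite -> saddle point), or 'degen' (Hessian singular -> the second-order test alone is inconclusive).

Compute the Hessian H = grad^2 f:
  H = [[-9, -6], [-6, -4]]
Verify stationarity: grad f(x*) = H x* + g = (0, 0).
Eigenvalues of H: -13, 0.
H has a zero eigenvalue (singular; negative semidefinite but not definite), so H is neither positive definite, negative definite, nor indefinite. The second-order test alone is inconclusive -> degen.
(Indeed, f is constant along the null direction of H through x*, so x* is not a strict local extremum.)

degen


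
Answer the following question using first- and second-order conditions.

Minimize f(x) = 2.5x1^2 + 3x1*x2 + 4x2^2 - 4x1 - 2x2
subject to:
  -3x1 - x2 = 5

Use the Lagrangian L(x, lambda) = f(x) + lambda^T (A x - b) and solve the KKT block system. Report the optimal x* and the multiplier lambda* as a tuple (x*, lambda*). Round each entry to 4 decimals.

Form the Lagrangian:
  L(x, lambda) = (1/2) x^T Q x + c^T x + lambda^T (A x - b)
Stationarity (grad_x L = 0): Q x + c + A^T lambda = 0.
Primal feasibility: A x = b.

This gives the KKT block system:
  [ Q   A^T ] [ x     ]   [-c ]
  [ A    0  ] [ lambda ] = [ b ]

Solving the linear system:
  x*      = (-1.8136, 0.4407)
  lambda* = (-3.9153)
  f(x*)   = 12.9746

x* = (-1.8136, 0.4407), lambda* = (-3.9153)


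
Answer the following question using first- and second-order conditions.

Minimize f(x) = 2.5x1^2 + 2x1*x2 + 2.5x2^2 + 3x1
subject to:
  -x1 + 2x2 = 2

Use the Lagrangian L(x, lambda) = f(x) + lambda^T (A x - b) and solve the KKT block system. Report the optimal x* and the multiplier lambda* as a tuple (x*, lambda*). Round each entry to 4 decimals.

Form the Lagrangian:
  L(x, lambda) = (1/2) x^T Q x + c^T x + lambda^T (A x - b)
Stationarity (grad_x L = 0): Q x + c + A^T lambda = 0.
Primal feasibility: A x = b.

This gives the KKT block system:
  [ Q   A^T ] [ x     ]   [-c ]
  [ A    0  ] [ lambda ] = [ b ]

Solving the linear system:
  x*      = (-0.9091, 0.5455)
  lambda* = (-0.4545)
  f(x*)   = -0.9091

x* = (-0.9091, 0.5455), lambda* = (-0.4545)


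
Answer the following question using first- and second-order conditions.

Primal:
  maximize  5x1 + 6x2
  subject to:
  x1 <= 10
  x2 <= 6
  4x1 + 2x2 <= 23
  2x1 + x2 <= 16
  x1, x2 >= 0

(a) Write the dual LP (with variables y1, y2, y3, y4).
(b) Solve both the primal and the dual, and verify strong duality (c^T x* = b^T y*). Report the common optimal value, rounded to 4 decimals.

The standard primal-dual pair for 'max c^T x s.t. A x <= b, x >= 0' is:
  Dual:  min b^T y  s.t.  A^T y >= c,  y >= 0.

So the dual LP is:
  minimize  10y1 + 6y2 + 23y3 + 16y4
  subject to:
    y1 + 4y3 + 2y4 >= 5
    y2 + 2y3 + y4 >= 6
    y1, y2, y3, y4 >= 0

Solving the primal: x* = (2.75, 6).
  primal value c^T x* = 49.75.
Solving the dual: y* = (0, 3.5, 1.25, 0).
  dual value b^T y* = 49.75.
Strong duality: c^T x* = b^T y*. Confirmed.

49.75


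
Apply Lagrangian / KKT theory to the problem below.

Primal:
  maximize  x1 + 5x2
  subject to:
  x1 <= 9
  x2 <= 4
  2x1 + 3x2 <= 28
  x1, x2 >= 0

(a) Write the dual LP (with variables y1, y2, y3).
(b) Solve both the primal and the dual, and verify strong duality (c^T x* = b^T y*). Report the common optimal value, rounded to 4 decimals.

The standard primal-dual pair for 'max c^T x s.t. A x <= b, x >= 0' is:
  Dual:  min b^T y  s.t.  A^T y >= c,  y >= 0.

So the dual LP is:
  minimize  9y1 + 4y2 + 28y3
  subject to:
    y1 + 2y3 >= 1
    y2 + 3y3 >= 5
    y1, y2, y3 >= 0

Solving the primal: x* = (8, 4).
  primal value c^T x* = 28.
Solving the dual: y* = (0, 3.5, 0.5).
  dual value b^T y* = 28.
Strong duality: c^T x* = b^T y*. Confirmed.

28


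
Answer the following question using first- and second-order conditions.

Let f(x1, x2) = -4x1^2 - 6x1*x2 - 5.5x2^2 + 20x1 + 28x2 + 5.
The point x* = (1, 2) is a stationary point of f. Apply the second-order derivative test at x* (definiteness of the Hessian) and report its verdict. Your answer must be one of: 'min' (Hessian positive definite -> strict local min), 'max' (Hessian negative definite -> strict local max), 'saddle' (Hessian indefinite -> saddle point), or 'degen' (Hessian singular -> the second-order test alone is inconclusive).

Compute the Hessian H = grad^2 f:
  H = [[-8, -6], [-6, -11]]
Verify stationarity: grad f(x*) = H x* + g = (0, 0).
Eigenvalues of H: -15.6847, -3.3153.
Both eigenvalues < 0, so H is negative definite -> x* is a strict local max.

max


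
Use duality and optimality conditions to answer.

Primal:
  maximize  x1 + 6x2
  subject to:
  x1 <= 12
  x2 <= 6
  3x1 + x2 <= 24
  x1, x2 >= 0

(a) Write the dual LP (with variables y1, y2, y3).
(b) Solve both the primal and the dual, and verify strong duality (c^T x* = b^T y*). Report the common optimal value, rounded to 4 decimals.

The standard primal-dual pair for 'max c^T x s.t. A x <= b, x >= 0' is:
  Dual:  min b^T y  s.t.  A^T y >= c,  y >= 0.

So the dual LP is:
  minimize  12y1 + 6y2 + 24y3
  subject to:
    y1 + 3y3 >= 1
    y2 + y3 >= 6
    y1, y2, y3 >= 0

Solving the primal: x* = (6, 6).
  primal value c^T x* = 42.
Solving the dual: y* = (0, 5.6667, 0.3333).
  dual value b^T y* = 42.
Strong duality: c^T x* = b^T y*. Confirmed.

42


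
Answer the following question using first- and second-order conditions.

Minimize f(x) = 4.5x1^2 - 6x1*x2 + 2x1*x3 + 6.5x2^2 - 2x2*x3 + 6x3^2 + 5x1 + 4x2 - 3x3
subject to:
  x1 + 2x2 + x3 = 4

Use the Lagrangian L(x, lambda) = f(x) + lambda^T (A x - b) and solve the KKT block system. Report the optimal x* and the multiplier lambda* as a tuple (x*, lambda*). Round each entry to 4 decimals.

Form the Lagrangian:
  L(x, lambda) = (1/2) x^T Q x + c^T x + lambda^T (A x - b)
Stationarity (grad_x L = 0): Q x + c + A^T lambda = 0.
Primal feasibility: A x = b.

This gives the KKT block system:
  [ Q   A^T ] [ x     ]   [-c ]
  [ A    0  ] [ lambda ] = [ b ]

Solving the linear system:
  x*      = (0.7677, 1.1843, 0.8637)
  lambda* = (-6.5311)
  f(x*)   = 16.0545

x* = (0.7677, 1.1843, 0.8637), lambda* = (-6.5311)


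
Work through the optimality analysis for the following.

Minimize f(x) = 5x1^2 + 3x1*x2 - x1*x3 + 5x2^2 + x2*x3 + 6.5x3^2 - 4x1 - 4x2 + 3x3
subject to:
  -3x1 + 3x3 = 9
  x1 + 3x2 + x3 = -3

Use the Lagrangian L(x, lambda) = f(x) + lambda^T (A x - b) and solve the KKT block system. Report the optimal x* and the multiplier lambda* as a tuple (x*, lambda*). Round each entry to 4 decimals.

Form the Lagrangian:
  L(x, lambda) = (1/2) x^T Q x + c^T x + lambda^T (A x - b)
Stationarity (grad_x L = 0): Q x + c + A^T lambda = 0.
Primal feasibility: A x = b.

This gives the KKT block system:
  [ Q   A^T ] [ x     ]   [-c ]
  [ A    0  ] [ lambda ] = [ b ]

Solving the linear system:
  x*      = (-2.0387, -0.6409, 0.9613)
  lambda* = (-7.361, 5.1878)
  f(x*)   = 47.7072

x* = (-2.0387, -0.6409, 0.9613), lambda* = (-7.361, 5.1878)


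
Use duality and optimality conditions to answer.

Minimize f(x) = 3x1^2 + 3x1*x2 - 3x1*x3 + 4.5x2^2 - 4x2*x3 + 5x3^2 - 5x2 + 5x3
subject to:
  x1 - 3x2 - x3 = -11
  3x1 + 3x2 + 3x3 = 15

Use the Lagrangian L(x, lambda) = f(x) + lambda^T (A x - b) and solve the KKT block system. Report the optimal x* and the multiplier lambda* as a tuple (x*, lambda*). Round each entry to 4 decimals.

Form the Lagrangian:
  L(x, lambda) = (1/2) x^T Q x + c^T x + lambda^T (A x - b)
Stationarity (grad_x L = 0): Q x + c + A^T lambda = 0.
Primal feasibility: A x = b.

This gives the KKT block system:
  [ Q   A^T ] [ x     ]   [-c ]
  [ A    0  ] [ lambda ] = [ b ]

Solving the linear system:
  x*      = (0.1011, 3.1011, 1.7978)
  lambda* = (2.8764, -2.4644)
  f(x*)   = 31.0449

x* = (0.1011, 3.1011, 1.7978), lambda* = (2.8764, -2.4644)


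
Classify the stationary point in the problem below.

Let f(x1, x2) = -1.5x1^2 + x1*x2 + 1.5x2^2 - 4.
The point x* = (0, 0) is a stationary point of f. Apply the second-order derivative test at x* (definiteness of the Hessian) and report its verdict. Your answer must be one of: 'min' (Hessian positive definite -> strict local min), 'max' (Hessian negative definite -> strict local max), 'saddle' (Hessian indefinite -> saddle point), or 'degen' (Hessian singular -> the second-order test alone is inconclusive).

Compute the Hessian H = grad^2 f:
  H = [[-3, 1], [1, 3]]
Verify stationarity: grad f(x*) = H x* + g = (0, 0).
Eigenvalues of H: -3.1623, 3.1623.
Eigenvalues have mixed signs, so H is indefinite -> x* is a saddle point.

saddle


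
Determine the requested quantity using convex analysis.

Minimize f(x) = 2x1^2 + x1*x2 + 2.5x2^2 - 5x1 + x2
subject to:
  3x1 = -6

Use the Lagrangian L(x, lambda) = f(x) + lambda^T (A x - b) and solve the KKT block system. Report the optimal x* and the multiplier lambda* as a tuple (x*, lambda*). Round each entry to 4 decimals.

Form the Lagrangian:
  L(x, lambda) = (1/2) x^T Q x + c^T x + lambda^T (A x - b)
Stationarity (grad_x L = 0): Q x + c + A^T lambda = 0.
Primal feasibility: A x = b.

This gives the KKT block system:
  [ Q   A^T ] [ x     ]   [-c ]
  [ A    0  ] [ lambda ] = [ b ]

Solving the linear system:
  x*      = (-2, 0.2)
  lambda* = (4.2667)
  f(x*)   = 17.9

x* = (-2, 0.2), lambda* = (4.2667)


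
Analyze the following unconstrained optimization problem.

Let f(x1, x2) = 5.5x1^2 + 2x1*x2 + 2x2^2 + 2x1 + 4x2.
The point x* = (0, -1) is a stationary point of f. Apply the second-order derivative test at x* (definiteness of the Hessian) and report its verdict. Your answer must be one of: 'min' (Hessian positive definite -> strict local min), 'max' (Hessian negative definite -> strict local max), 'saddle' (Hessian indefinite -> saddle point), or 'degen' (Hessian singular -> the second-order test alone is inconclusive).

Compute the Hessian H = grad^2 f:
  H = [[11, 2], [2, 4]]
Verify stationarity: grad f(x*) = H x* + g = (0, 0).
Eigenvalues of H: 3.4689, 11.5311.
Both eigenvalues > 0, so H is positive definite -> x* is a strict local min.

min


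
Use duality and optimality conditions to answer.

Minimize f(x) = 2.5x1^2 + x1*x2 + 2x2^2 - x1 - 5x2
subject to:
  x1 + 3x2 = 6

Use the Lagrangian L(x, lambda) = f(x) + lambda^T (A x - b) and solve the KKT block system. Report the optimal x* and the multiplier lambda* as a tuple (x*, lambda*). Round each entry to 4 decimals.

Form the Lagrangian:
  L(x, lambda) = (1/2) x^T Q x + c^T x + lambda^T (A x - b)
Stationarity (grad_x L = 0): Q x + c + A^T lambda = 0.
Primal feasibility: A x = b.

This gives the KKT block system:
  [ Q   A^T ] [ x     ]   [-c ]
  [ A    0  ] [ lambda ] = [ b ]

Solving the linear system:
  x*      = (0, 2)
  lambda* = (-1)
  f(x*)   = -2

x* = (0, 2), lambda* = (-1)


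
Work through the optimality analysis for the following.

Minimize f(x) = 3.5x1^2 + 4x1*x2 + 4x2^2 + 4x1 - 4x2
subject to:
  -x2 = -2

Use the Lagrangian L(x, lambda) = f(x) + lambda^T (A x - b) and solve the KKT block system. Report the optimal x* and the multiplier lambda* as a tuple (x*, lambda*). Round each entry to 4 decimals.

Form the Lagrangian:
  L(x, lambda) = (1/2) x^T Q x + c^T x + lambda^T (A x - b)
Stationarity (grad_x L = 0): Q x + c + A^T lambda = 0.
Primal feasibility: A x = b.

This gives the KKT block system:
  [ Q   A^T ] [ x     ]   [-c ]
  [ A    0  ] [ lambda ] = [ b ]

Solving the linear system:
  x*      = (-1.7143, 2)
  lambda* = (5.1429)
  f(x*)   = -2.2857

x* = (-1.7143, 2), lambda* = (5.1429)


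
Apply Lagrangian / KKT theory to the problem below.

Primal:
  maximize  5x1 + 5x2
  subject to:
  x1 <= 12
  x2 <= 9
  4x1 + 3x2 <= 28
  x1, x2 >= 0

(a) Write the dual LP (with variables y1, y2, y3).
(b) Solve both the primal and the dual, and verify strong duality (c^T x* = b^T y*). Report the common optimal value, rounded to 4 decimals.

The standard primal-dual pair for 'max c^T x s.t. A x <= b, x >= 0' is:
  Dual:  min b^T y  s.t.  A^T y >= c,  y >= 0.

So the dual LP is:
  minimize  12y1 + 9y2 + 28y3
  subject to:
    y1 + 4y3 >= 5
    y2 + 3y3 >= 5
    y1, y2, y3 >= 0

Solving the primal: x* = (0.25, 9).
  primal value c^T x* = 46.25.
Solving the dual: y* = (0, 1.25, 1.25).
  dual value b^T y* = 46.25.
Strong duality: c^T x* = b^T y*. Confirmed.

46.25


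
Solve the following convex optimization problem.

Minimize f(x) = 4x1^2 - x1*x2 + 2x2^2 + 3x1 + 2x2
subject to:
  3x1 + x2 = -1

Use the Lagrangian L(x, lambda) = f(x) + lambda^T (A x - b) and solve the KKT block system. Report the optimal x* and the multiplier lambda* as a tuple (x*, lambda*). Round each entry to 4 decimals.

Form the Lagrangian:
  L(x, lambda) = (1/2) x^T Q x + c^T x + lambda^T (A x - b)
Stationarity (grad_x L = 0): Q x + c + A^T lambda = 0.
Primal feasibility: A x = b.

This gives the KKT block system:
  [ Q   A^T ] [ x     ]   [-c ]
  [ A    0  ] [ lambda ] = [ b ]

Solving the linear system:
  x*      = (-0.2, -0.4)
  lambda* = (-0.6)
  f(x*)   = -1

x* = (-0.2, -0.4), lambda* = (-0.6)


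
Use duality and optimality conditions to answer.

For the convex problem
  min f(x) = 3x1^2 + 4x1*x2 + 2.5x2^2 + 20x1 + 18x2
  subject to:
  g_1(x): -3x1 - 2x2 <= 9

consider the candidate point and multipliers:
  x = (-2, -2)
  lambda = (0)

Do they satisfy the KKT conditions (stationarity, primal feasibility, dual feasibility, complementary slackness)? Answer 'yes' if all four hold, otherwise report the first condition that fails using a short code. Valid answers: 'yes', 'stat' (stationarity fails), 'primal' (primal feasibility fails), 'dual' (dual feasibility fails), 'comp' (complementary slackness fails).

Gradient of f: grad f(x) = Q x + c = (0, 0)
Constraint values g_i(x) = a_i^T x - b_i:
  g_1((-2, -2)) = 1
Stationarity residual: grad f(x) + sum_i lambda_i a_i = (0, 0)
  -> stationarity OK
Primal feasibility (all g_i <= 0): FAILS
Dual feasibility (all lambda_i >= 0): OK
Complementary slackness (lambda_i * g_i(x) = 0 for all i): OK

Verdict: the first failing condition is primal_feasibility -> primal.

primal


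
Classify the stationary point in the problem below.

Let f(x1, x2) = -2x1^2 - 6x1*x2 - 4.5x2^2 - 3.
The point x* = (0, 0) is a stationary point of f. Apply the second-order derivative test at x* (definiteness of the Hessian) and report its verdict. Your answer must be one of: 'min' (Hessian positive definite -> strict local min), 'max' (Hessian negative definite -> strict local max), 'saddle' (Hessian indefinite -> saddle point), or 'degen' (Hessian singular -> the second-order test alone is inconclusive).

Compute the Hessian H = grad^2 f:
  H = [[-4, -6], [-6, -9]]
Verify stationarity: grad f(x*) = H x* + g = (0, 0).
Eigenvalues of H: -13, 0.
H has a zero eigenvalue (singular; negative semidefinite but not definite), so H is neither positive definite, negative definite, nor indefinite. The second-order test alone is inconclusive -> degen.
(Indeed, f is constant along the null direction of H through x*, so x* is not a strict local extremum.)

degen


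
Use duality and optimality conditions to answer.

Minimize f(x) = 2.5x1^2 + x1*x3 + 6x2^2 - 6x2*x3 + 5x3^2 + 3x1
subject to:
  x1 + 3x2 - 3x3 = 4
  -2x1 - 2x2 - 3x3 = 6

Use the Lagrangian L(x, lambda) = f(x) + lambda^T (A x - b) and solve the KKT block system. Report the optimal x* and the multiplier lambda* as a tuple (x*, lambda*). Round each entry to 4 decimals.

Form the Lagrangian:
  L(x, lambda) = (1/2) x^T Q x + c^T x + lambda^T (A x - b)
Stationarity (grad_x L = 0): Q x + c + A^T lambda = 0.
Primal feasibility: A x = b.

This gives the KKT block system:
  [ Q   A^T ] [ x     ]   [-c ]
  [ A    0  ] [ lambda ] = [ b ]

Solving the linear system:
  x*      = (-0.2493, -0.2504, -1.6669)
  lambda* = (-3.4545, -1.6839)
  f(x*)   = 11.5868

x* = (-0.2493, -0.2504, -1.6669), lambda* = (-3.4545, -1.6839)


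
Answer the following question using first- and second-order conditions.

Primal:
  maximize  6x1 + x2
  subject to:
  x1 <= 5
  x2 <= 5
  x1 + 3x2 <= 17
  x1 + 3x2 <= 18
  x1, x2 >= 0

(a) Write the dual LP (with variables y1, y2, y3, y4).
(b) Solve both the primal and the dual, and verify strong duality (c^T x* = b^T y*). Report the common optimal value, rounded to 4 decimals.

The standard primal-dual pair for 'max c^T x s.t. A x <= b, x >= 0' is:
  Dual:  min b^T y  s.t.  A^T y >= c,  y >= 0.

So the dual LP is:
  minimize  5y1 + 5y2 + 17y3 + 18y4
  subject to:
    y1 + y3 + y4 >= 6
    y2 + 3y3 + 3y4 >= 1
    y1, y2, y3, y4 >= 0

Solving the primal: x* = (5, 4).
  primal value c^T x* = 34.
Solving the dual: y* = (5.6667, 0, 0.3333, 0).
  dual value b^T y* = 34.
Strong duality: c^T x* = b^T y*. Confirmed.

34


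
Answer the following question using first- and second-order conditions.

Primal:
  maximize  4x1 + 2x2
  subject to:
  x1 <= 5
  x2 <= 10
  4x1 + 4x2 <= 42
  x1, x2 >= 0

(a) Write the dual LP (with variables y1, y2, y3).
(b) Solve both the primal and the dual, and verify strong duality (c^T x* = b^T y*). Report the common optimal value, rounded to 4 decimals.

The standard primal-dual pair for 'max c^T x s.t. A x <= b, x >= 0' is:
  Dual:  min b^T y  s.t.  A^T y >= c,  y >= 0.

So the dual LP is:
  minimize  5y1 + 10y2 + 42y3
  subject to:
    y1 + 4y3 >= 4
    y2 + 4y3 >= 2
    y1, y2, y3 >= 0

Solving the primal: x* = (5, 5.5).
  primal value c^T x* = 31.
Solving the dual: y* = (2, 0, 0.5).
  dual value b^T y* = 31.
Strong duality: c^T x* = b^T y*. Confirmed.

31


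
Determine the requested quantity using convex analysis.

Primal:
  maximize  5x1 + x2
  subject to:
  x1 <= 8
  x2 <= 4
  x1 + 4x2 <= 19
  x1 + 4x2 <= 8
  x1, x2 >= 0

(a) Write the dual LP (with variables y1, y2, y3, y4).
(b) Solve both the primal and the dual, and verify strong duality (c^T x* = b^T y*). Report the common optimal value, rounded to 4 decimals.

The standard primal-dual pair for 'max c^T x s.t. A x <= b, x >= 0' is:
  Dual:  min b^T y  s.t.  A^T y >= c,  y >= 0.

So the dual LP is:
  minimize  8y1 + 4y2 + 19y3 + 8y4
  subject to:
    y1 + y3 + y4 >= 5
    y2 + 4y3 + 4y4 >= 1
    y1, y2, y3, y4 >= 0

Solving the primal: x* = (8, 0).
  primal value c^T x* = 40.
Solving the dual: y* = (4.75, 0, 0, 0.25).
  dual value b^T y* = 40.
Strong duality: c^T x* = b^T y*. Confirmed.

40


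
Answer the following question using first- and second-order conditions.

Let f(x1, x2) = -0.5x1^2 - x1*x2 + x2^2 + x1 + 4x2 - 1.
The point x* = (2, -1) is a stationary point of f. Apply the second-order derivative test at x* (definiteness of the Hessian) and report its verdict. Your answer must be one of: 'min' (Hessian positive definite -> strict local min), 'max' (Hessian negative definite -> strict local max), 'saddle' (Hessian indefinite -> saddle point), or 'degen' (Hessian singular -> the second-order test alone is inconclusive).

Compute the Hessian H = grad^2 f:
  H = [[-1, -1], [-1, 2]]
Verify stationarity: grad f(x*) = H x* + g = (0, 0).
Eigenvalues of H: -1.3028, 2.3028.
Eigenvalues have mixed signs, so H is indefinite -> x* is a saddle point.

saddle


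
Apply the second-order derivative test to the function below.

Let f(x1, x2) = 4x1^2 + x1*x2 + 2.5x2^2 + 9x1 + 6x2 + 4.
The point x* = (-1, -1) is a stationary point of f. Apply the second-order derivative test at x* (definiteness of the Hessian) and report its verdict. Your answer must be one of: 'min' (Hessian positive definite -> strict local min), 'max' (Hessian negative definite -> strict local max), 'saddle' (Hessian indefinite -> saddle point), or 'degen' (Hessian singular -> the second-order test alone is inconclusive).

Compute the Hessian H = grad^2 f:
  H = [[8, 1], [1, 5]]
Verify stationarity: grad f(x*) = H x* + g = (0, 0).
Eigenvalues of H: 4.6972, 8.3028.
Both eigenvalues > 0, so H is positive definite -> x* is a strict local min.

min


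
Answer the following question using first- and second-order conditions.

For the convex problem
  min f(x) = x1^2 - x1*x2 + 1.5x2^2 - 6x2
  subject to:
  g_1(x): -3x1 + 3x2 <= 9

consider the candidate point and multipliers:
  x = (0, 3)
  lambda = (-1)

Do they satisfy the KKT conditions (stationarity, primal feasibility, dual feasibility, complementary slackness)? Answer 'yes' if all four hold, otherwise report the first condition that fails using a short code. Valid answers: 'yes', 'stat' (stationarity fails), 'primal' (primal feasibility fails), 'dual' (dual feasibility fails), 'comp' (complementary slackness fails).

Gradient of f: grad f(x) = Q x + c = (-3, 3)
Constraint values g_i(x) = a_i^T x - b_i:
  g_1((0, 3)) = 0
Stationarity residual: grad f(x) + sum_i lambda_i a_i = (0, 0)
  -> stationarity OK
Primal feasibility (all g_i <= 0): OK
Dual feasibility (all lambda_i >= 0): FAILS
Complementary slackness (lambda_i * g_i(x) = 0 for all i): OK

Verdict: the first failing condition is dual_feasibility -> dual.

dual


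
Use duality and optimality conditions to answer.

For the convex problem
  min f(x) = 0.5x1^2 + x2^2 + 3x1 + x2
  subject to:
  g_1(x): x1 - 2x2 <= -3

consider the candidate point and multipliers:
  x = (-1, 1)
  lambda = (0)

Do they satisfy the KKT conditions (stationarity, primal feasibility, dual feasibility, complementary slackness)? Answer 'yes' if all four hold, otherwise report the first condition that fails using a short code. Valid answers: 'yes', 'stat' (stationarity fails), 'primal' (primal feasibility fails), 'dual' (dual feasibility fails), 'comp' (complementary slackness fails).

Gradient of f: grad f(x) = Q x + c = (2, 3)
Constraint values g_i(x) = a_i^T x - b_i:
  g_1((-1, 1)) = 0
Stationarity residual: grad f(x) + sum_i lambda_i a_i = (2, 3)
  -> stationarity FAILS
Primal feasibility (all g_i <= 0): OK
Dual feasibility (all lambda_i >= 0): OK
Complementary slackness (lambda_i * g_i(x) = 0 for all i): OK

Verdict: the first failing condition is stationarity -> stat.

stat


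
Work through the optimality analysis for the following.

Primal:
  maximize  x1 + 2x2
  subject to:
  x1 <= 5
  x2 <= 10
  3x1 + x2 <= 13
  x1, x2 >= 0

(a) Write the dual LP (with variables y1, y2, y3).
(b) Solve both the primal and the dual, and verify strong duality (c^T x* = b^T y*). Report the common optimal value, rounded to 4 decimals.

The standard primal-dual pair for 'max c^T x s.t. A x <= b, x >= 0' is:
  Dual:  min b^T y  s.t.  A^T y >= c,  y >= 0.

So the dual LP is:
  minimize  5y1 + 10y2 + 13y3
  subject to:
    y1 + 3y3 >= 1
    y2 + y3 >= 2
    y1, y2, y3 >= 0

Solving the primal: x* = (1, 10).
  primal value c^T x* = 21.
Solving the dual: y* = (0, 1.6667, 0.3333).
  dual value b^T y* = 21.
Strong duality: c^T x* = b^T y*. Confirmed.

21


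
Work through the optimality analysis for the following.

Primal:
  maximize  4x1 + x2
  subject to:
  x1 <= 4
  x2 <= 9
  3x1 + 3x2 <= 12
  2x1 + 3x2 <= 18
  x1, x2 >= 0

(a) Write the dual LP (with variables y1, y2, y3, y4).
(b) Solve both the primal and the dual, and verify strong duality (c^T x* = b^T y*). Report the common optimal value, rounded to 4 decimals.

The standard primal-dual pair for 'max c^T x s.t. A x <= b, x >= 0' is:
  Dual:  min b^T y  s.t.  A^T y >= c,  y >= 0.

So the dual LP is:
  minimize  4y1 + 9y2 + 12y3 + 18y4
  subject to:
    y1 + 3y3 + 2y4 >= 4
    y2 + 3y3 + 3y4 >= 1
    y1, y2, y3, y4 >= 0

Solving the primal: x* = (4, 0).
  primal value c^T x* = 16.
Solving the dual: y* = (3, 0, 0.3333, 0).
  dual value b^T y* = 16.
Strong duality: c^T x* = b^T y*. Confirmed.

16


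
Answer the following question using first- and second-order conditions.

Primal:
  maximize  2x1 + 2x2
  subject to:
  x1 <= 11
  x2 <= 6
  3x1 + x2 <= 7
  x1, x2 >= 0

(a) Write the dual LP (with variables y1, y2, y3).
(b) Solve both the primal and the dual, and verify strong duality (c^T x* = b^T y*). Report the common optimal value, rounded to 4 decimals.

The standard primal-dual pair for 'max c^T x s.t. A x <= b, x >= 0' is:
  Dual:  min b^T y  s.t.  A^T y >= c,  y >= 0.

So the dual LP is:
  minimize  11y1 + 6y2 + 7y3
  subject to:
    y1 + 3y3 >= 2
    y2 + y3 >= 2
    y1, y2, y3 >= 0

Solving the primal: x* = (0.3333, 6).
  primal value c^T x* = 12.6667.
Solving the dual: y* = (0, 1.3333, 0.6667).
  dual value b^T y* = 12.6667.
Strong duality: c^T x* = b^T y*. Confirmed.

12.6667


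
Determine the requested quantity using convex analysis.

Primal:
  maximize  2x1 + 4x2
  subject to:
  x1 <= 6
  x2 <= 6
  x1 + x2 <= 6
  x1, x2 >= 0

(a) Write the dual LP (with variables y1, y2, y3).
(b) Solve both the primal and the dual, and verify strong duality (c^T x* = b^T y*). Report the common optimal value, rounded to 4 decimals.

The standard primal-dual pair for 'max c^T x s.t. A x <= b, x >= 0' is:
  Dual:  min b^T y  s.t.  A^T y >= c,  y >= 0.

So the dual LP is:
  minimize  6y1 + 6y2 + 6y3
  subject to:
    y1 + y3 >= 2
    y2 + y3 >= 4
    y1, y2, y3 >= 0

Solving the primal: x* = (0, 6).
  primal value c^T x* = 24.
Solving the dual: y* = (0, 0, 4).
  dual value b^T y* = 24.
Strong duality: c^T x* = b^T y*. Confirmed.

24


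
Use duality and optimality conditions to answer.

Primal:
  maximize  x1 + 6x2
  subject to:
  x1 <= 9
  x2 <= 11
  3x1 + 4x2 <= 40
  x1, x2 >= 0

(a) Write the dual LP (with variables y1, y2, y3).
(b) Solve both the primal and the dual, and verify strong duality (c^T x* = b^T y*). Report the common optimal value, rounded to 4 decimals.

The standard primal-dual pair for 'max c^T x s.t. A x <= b, x >= 0' is:
  Dual:  min b^T y  s.t.  A^T y >= c,  y >= 0.

So the dual LP is:
  minimize  9y1 + 11y2 + 40y3
  subject to:
    y1 + 3y3 >= 1
    y2 + 4y3 >= 6
    y1, y2, y3 >= 0

Solving the primal: x* = (0, 10).
  primal value c^T x* = 60.
Solving the dual: y* = (0, 0, 1.5).
  dual value b^T y* = 60.
Strong duality: c^T x* = b^T y*. Confirmed.

60


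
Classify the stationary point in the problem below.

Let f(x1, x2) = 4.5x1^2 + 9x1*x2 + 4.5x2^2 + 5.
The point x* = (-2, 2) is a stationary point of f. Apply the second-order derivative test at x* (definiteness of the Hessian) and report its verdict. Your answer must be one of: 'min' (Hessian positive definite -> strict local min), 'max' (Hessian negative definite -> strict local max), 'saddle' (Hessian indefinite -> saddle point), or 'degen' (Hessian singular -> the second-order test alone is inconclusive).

Compute the Hessian H = grad^2 f:
  H = [[9, 9], [9, 9]]
Verify stationarity: grad f(x*) = H x* + g = (0, 0).
Eigenvalues of H: 0, 18.
H has a zero eigenvalue (singular; positive semidefinite but not definite), so H is neither positive definite, negative definite, nor indefinite. The second-order test alone is inconclusive -> degen.
(Indeed, f is constant along the null direction of H through x*, so x* is not a strict local extremum.)

degen


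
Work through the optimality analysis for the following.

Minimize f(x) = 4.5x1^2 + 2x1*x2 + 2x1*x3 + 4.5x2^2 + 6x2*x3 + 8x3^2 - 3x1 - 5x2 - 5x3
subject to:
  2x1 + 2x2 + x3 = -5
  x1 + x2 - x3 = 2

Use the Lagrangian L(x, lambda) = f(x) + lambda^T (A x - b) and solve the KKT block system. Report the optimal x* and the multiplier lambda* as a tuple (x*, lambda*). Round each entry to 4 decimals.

Form the Lagrangian:
  L(x, lambda) = (1/2) x^T Q x + c^T x + lambda^T (A x - b)
Stationarity (grad_x L = 0): Q x + c + A^T lambda = 0.
Primal feasibility: A x = b.

This gives the KKT block system:
  [ Q   A^T ] [ x     ]   [-c ]
  [ A    0  ] [ lambda ] = [ b ]

Solving the linear system:
  x*      = (-1.5, 0.5, -3)
  lambda* = (24.8333, -28.1667)
  f(x*)   = 98.75

x* = (-1.5, 0.5, -3), lambda* = (24.8333, -28.1667)


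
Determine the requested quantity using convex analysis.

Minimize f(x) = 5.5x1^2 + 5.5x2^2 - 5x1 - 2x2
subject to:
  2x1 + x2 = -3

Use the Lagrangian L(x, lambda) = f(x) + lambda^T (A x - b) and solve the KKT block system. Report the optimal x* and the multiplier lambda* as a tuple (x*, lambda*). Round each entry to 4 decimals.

Form the Lagrangian:
  L(x, lambda) = (1/2) x^T Q x + c^T x + lambda^T (A x - b)
Stationarity (grad_x L = 0): Q x + c + A^T lambda = 0.
Primal feasibility: A x = b.

This gives the KKT block system:
  [ Q   A^T ] [ x     ]   [-c ]
  [ A    0  ] [ lambda ] = [ b ]

Solving the linear system:
  x*      = (-1.1818, -0.6364)
  lambda* = (9)
  f(x*)   = 17.0909

x* = (-1.1818, -0.6364), lambda* = (9)


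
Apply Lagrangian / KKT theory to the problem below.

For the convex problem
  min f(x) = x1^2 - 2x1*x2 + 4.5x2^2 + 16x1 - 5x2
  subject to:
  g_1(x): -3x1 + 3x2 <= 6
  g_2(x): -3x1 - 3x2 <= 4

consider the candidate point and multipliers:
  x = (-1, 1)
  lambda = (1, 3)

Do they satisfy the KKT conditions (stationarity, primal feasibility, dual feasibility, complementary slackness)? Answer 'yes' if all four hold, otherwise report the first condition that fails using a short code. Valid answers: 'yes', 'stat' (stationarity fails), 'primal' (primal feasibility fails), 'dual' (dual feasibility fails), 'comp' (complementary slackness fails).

Gradient of f: grad f(x) = Q x + c = (12, 6)
Constraint values g_i(x) = a_i^T x - b_i:
  g_1((-1, 1)) = 0
  g_2((-1, 1)) = -4
Stationarity residual: grad f(x) + sum_i lambda_i a_i = (0, 0)
  -> stationarity OK
Primal feasibility (all g_i <= 0): OK
Dual feasibility (all lambda_i >= 0): OK
Complementary slackness (lambda_i * g_i(x) = 0 for all i): FAILS

Verdict: the first failing condition is complementary_slackness -> comp.

comp
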